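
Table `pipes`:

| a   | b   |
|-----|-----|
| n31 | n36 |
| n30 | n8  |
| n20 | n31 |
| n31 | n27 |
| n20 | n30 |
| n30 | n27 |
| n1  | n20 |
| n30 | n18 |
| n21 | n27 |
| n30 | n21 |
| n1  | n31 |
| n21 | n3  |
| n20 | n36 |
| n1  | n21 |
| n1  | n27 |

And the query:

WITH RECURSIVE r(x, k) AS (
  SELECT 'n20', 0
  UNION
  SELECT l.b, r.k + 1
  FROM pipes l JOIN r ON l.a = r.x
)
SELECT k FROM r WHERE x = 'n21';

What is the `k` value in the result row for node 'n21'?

Base: (n20, k=0).
Iteration 1: edges from {n20} -> (n30, k=1), (n31, k=1), (n36, k=1).
Iteration 2: edges from {n30,n31,n36} -> (n18, k=2), (n21, k=2), (n27, k=2), (n36, k=2), (n8, k=2). [UNION drops 1 duplicate row(s)]
Iteration 3: edges from {n18,n21,n27,n36,n8} -> (n27, k=3), (n3, k=3).
Iteration 4: no outgoing edges from {n27,n3}; recursion stops.

2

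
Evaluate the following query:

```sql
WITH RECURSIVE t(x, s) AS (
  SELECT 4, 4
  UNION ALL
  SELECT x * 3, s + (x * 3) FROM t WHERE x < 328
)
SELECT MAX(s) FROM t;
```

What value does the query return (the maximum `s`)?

Base: x=4, s=4.
Iteration 1: 4 < 328 holds -> x = 4 * 3 = 12, s = 4 + 12 = 16.
Iteration 2: 12 < 328 holds -> x = 12 * 3 = 36, s = 16 + 36 = 52.
Iteration 3: 36 < 328 holds -> x = 36 * 3 = 108, s = 52 + 108 = 160.
Iteration 4: 108 < 328 holds -> x = 108 * 3 = 324, s = 160 + 324 = 484.
Iteration 5: 324 < 328 holds -> x = 324 * 3 = 972, s = 484 + 972 = 1456.
Iteration 6: 972 < 328 fails; recursion stops.
s values: 4, 16, 52, 160, 484, 1456; the maximum is 1456.

1456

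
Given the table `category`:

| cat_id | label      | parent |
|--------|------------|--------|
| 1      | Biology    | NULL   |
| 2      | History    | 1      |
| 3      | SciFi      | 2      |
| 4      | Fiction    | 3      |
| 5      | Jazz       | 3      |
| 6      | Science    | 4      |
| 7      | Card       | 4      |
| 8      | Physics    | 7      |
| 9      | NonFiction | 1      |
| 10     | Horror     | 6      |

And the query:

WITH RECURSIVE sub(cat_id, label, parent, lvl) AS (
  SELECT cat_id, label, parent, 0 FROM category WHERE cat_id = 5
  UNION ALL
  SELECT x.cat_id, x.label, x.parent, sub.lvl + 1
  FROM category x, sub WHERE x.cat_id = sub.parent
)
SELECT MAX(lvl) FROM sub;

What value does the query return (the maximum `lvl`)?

Base: cat_id=5 (Jazz), parent=3, lvl 0.
Iteration 1: join on cat_id=3 -> SciFi (id 3, parent=2, lvl 1).
Iteration 2: join on cat_id=2 -> History (id 2, parent=1, lvl 2).
Iteration 3: join on cat_id=1 -> Biology (id 1, parent=NULL, lvl 3).
Iteration 4: parent is NULL; no match; recursion stops.
lvl values: 0, 1, 2, 3; the maximum is 3.

3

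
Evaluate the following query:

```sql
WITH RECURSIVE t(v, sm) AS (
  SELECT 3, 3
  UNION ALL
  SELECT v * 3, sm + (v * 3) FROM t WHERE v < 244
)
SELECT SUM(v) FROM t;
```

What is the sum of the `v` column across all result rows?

Base: v=3, sm=3.
Iteration 1: 3 < 244 holds -> v = 3 * 3 = 9, sm = 3 + 9 = 12.
Iteration 2: 9 < 244 holds -> v = 9 * 3 = 27, sm = 12 + 27 = 39.
Iteration 3: 27 < 244 holds -> v = 27 * 3 = 81, sm = 39 + 81 = 120.
Iteration 4: 81 < 244 holds -> v = 81 * 3 = 243, sm = 120 + 243 = 363.
Iteration 5: 243 < 244 holds -> v = 243 * 3 = 729, sm = 363 + 729 = 1092.
Iteration 6: 729 < 244 fails; recursion stops.
SUM(v) = 3 + 9 + 27 + 81 + 243 + 729 = 1092.

1092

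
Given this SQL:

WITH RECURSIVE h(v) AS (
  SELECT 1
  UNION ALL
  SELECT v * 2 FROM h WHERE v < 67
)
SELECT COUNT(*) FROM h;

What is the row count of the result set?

Base: v=1.
Iteration 1: 1 < 67 holds -> v = 1 * 2 = 2.
Iteration 2: 2 < 67 holds -> v = 2 * 2 = 4.
Iteration 3: 4 < 67 holds -> v = 4 * 2 = 8.
Iteration 4: 8 < 67 holds -> v = 8 * 2 = 16.
Iteration 5: 16 < 67 holds -> v = 16 * 2 = 32.
Iteration 6: 32 < 67 holds -> v = 32 * 2 = 64.
Iteration 7: 64 < 67 holds -> v = 64 * 2 = 128.
Iteration 8: 128 < 67 fails; recursion stops.
Total rows emitted: 8.

8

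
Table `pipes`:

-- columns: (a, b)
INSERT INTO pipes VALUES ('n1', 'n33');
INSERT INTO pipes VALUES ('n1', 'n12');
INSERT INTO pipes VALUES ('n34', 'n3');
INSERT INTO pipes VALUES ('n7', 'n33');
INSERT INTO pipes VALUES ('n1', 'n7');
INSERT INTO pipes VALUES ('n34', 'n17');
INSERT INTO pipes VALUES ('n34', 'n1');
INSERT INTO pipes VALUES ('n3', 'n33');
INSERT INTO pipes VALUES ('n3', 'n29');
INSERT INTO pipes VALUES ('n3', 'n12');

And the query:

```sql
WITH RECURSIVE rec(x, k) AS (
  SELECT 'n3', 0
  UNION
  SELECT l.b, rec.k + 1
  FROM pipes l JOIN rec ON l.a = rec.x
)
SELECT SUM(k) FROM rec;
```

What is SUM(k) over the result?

3

Base: (n3, k=0).
Iteration 1: edges from {n3} -> (n12, k=1), (n29, k=1), (n33, k=1).
Iteration 2: no outgoing edges from {n12,n29,n33}; recursion stops.
SUM(k) = 0 + 1 + 1 + 1 = 3.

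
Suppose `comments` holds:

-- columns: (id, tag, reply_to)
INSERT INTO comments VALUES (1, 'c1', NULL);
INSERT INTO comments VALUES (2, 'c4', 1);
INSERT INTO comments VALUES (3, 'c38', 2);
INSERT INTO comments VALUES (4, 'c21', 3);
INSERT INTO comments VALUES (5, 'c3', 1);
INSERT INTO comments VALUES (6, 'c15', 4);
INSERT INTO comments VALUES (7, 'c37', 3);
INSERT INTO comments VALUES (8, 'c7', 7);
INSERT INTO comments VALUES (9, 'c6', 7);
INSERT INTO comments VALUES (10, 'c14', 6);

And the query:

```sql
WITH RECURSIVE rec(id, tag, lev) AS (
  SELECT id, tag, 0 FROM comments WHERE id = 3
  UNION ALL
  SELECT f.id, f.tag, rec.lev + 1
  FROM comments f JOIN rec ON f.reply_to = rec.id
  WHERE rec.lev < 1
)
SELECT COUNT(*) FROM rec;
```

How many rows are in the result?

Base: id=3 (c38) at lev 0.
Iteration 1: rows with reply_to in {3} -> c21 (id 4, lev 1), c37 (id 7, lev 1).
Iteration 2: lev < 1 fails for all current rows; recursion stops.
Total rows emitted: 3.

3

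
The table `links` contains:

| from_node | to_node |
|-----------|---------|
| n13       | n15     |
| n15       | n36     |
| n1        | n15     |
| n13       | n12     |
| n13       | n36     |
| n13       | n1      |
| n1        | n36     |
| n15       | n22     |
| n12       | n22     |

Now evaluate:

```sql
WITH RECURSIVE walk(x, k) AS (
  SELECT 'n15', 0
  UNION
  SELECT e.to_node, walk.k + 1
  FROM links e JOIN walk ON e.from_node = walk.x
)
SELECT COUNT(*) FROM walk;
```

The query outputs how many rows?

3

Base: (n15, k=0).
Iteration 1: edges from {n15} -> (n22, k=1), (n36, k=1).
Iteration 2: no outgoing edges from {n22,n36}; recursion stops.
Total rows emitted: 3.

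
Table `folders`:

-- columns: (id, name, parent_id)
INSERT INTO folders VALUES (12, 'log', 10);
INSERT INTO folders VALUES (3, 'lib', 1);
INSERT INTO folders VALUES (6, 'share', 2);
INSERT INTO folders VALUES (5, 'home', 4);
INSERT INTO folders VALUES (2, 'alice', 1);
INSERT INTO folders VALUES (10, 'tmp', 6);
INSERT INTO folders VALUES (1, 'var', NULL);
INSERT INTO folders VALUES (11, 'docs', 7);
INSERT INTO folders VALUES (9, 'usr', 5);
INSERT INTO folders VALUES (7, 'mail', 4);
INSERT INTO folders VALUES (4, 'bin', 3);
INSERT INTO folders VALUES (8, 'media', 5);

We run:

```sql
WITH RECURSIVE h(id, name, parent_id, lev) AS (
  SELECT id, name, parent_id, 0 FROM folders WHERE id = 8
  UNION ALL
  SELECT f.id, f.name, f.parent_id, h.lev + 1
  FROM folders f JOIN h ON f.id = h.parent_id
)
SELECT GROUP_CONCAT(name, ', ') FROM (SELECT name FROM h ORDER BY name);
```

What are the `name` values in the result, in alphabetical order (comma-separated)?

Base: id=8 (media), parent_id=5, lev 0.
Iteration 1: join on id=5 -> home (id 5, parent_id=4, lev 1).
Iteration 2: join on id=4 -> bin (id 4, parent_id=3, lev 2).
Iteration 3: join on id=3 -> lib (id 3, parent_id=1, lev 3).
Iteration 4: join on id=1 -> var (id 1, parent_id=NULL, lev 4).
Iteration 5: parent_id is NULL; no match; recursion stops.

bin, home, lib, media, var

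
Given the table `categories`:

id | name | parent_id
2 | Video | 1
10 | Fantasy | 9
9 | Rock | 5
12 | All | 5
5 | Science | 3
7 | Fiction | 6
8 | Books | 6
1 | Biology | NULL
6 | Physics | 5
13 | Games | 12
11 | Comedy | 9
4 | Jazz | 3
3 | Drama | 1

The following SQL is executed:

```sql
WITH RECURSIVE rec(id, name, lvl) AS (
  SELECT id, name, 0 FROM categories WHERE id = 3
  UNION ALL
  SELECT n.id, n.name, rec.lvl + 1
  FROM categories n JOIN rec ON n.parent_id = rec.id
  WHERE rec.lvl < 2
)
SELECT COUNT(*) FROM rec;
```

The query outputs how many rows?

6

Base: id=3 (Drama) at lvl 0.
Iteration 1: rows with parent_id in {3} -> Jazz (id 4, lvl 1), Science (id 5, lvl 1).
Iteration 2: rows with parent_id in {4,5} -> Physics (id 6, lvl 2), Rock (id 9, lvl 2), All (id 12, lvl 2).
Iteration 3: lvl < 2 fails for all current rows; recursion stops.
Total rows emitted: 6.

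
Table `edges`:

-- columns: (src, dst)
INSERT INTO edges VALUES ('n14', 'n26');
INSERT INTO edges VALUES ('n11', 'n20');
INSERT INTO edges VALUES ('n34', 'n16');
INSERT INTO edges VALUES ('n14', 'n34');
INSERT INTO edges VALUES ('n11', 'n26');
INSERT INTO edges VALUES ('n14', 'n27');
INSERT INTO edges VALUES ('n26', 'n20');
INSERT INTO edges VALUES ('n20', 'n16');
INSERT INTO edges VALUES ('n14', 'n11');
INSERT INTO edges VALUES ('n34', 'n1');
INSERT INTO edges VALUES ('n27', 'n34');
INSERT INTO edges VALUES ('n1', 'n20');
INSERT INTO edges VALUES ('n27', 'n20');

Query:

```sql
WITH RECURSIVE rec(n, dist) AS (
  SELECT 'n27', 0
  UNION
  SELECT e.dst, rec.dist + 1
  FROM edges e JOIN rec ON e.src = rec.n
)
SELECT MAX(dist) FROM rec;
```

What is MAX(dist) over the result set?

4

Base: (n27, dist=0).
Iteration 1: edges from {n27} -> (n20, dist=1), (n34, dist=1).
Iteration 2: edges from {n20,n34} -> (n1, dist=2), (n16, dist=2). [UNION drops 1 duplicate row(s)]
Iteration 3: edges from {n1,n16} -> (n20, dist=3).
Iteration 4: edges from {n20} -> (n16, dist=4).
Iteration 5: no outgoing edges from {n16}; recursion stops.
dist values: 0, 1, 1, 2, 2, 3, 4; the maximum is 4.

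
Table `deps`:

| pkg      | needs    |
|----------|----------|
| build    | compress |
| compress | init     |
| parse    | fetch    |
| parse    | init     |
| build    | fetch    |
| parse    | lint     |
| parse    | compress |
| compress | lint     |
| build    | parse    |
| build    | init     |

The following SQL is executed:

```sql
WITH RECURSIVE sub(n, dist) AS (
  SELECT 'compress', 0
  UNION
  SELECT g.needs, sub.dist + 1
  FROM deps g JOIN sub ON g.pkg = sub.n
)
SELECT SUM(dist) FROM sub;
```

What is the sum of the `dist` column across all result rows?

Base: (compress, dist=0).
Iteration 1: edges from {compress} -> (init, dist=1), (lint, dist=1).
Iteration 2: no outgoing edges from {init,lint}; recursion stops.
SUM(dist) = 0 + 1 + 1 = 2.

2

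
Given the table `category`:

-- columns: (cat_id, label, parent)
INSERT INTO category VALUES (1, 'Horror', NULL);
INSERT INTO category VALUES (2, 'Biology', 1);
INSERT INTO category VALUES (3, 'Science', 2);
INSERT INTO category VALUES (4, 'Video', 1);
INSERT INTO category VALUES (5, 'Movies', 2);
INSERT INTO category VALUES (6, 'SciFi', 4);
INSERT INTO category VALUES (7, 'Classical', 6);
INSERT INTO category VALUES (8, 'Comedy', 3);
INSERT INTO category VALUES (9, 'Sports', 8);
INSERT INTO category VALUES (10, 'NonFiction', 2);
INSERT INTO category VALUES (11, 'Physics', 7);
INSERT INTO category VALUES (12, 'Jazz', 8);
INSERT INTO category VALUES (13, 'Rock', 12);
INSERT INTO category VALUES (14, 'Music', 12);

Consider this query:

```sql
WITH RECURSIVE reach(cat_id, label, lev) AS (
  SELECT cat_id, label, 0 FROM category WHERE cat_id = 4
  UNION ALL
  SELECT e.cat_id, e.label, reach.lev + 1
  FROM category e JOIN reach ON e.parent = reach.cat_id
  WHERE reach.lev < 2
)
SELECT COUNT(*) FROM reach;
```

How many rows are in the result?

Base: cat_id=4 (Video) at lev 0.
Iteration 1: rows with parent in {4} -> SciFi (id 6, lev 1).
Iteration 2: rows with parent in {6} -> Classical (id 7, lev 2).
Iteration 3: lev < 2 fails for all current rows; recursion stops.
Total rows emitted: 3.

3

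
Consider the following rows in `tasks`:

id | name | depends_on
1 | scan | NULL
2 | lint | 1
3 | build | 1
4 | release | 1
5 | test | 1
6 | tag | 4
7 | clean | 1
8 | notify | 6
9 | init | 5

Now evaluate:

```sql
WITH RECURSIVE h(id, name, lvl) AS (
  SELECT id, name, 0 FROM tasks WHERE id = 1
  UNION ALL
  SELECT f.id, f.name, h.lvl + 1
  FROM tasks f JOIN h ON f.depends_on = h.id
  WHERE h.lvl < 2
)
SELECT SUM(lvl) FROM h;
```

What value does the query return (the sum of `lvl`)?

9

Base: id=1 (scan) at lvl 0.
Iteration 1: rows with depends_on in {1} -> lint (id 2, lvl 1), build (id 3, lvl 1), release (id 4, lvl 1), test (id 5, lvl 1), clean (id 7, lvl 1).
Iteration 2: rows with depends_on in {2,3,4,5,7} -> tag (id 6, lvl 2), init (id 9, lvl 2).
Iteration 3: lvl < 2 fails for all current rows; recursion stops.
SUM(lvl) = 0 + 1 + 1 + 1 + 1 + 1 + 2 + 2 = 9.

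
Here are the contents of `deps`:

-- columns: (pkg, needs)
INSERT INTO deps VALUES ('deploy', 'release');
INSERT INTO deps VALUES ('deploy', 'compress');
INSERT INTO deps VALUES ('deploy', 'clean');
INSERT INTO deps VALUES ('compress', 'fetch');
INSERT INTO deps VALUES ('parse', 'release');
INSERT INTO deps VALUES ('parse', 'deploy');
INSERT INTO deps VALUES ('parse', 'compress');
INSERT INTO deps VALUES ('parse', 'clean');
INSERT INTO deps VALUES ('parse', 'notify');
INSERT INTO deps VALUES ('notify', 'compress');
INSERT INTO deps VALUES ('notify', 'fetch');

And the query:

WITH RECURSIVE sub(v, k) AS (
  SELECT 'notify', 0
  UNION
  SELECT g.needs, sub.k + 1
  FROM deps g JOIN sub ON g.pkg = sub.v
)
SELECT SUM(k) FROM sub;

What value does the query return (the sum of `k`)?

4

Base: (notify, k=0).
Iteration 1: edges from {notify} -> (compress, k=1), (fetch, k=1).
Iteration 2: edges from {compress,fetch} -> (fetch, k=2).
Iteration 3: no outgoing edges from {fetch}; recursion stops.
SUM(k) = 0 + 1 + 1 + 2 = 4.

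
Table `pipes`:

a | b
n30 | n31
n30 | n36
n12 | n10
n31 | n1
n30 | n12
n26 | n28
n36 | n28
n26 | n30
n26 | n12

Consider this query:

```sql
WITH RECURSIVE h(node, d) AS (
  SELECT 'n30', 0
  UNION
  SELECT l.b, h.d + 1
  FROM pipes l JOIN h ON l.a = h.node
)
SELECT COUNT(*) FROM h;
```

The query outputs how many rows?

Base: (n30, d=0).
Iteration 1: edges from {n30} -> (n12, d=1), (n31, d=1), (n36, d=1).
Iteration 2: edges from {n12,n31,n36} -> (n1, d=2), (n10, d=2), (n28, d=2).
Iteration 3: no outgoing edges from {n1,n10,n28}; recursion stops.
Total rows emitted: 7.

7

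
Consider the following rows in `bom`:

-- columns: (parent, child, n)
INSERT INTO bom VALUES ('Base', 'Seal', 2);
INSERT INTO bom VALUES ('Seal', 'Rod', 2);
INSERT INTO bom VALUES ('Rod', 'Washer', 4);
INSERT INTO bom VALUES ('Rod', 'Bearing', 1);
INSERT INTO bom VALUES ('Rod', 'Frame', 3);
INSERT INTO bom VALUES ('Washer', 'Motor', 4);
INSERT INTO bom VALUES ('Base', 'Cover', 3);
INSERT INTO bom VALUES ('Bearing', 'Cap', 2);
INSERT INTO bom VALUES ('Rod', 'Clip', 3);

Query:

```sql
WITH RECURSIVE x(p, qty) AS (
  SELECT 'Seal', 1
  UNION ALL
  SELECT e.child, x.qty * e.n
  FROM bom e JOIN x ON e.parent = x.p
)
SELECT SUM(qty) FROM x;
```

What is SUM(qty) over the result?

61

Base: (Seal, qty=1).
Iteration 1: components of {Seal} -> Rod = 1*2 = 2.
Iteration 2: components of {Rod} -> Bearing = 2*1 = 2, Clip = 2*3 = 6, Frame = 2*3 = 6, Washer = 2*4 = 8.
Iteration 3: components of {Bearing,Clip,Frame,Washer} -> Cap = 2*2 = 4, Motor = 8*4 = 32.
Iteration 4: no further components; recursion stops.
SUM(qty) = 1 + 2 + 8 + 2 + 6 + 6 + 32 + 4 = 61.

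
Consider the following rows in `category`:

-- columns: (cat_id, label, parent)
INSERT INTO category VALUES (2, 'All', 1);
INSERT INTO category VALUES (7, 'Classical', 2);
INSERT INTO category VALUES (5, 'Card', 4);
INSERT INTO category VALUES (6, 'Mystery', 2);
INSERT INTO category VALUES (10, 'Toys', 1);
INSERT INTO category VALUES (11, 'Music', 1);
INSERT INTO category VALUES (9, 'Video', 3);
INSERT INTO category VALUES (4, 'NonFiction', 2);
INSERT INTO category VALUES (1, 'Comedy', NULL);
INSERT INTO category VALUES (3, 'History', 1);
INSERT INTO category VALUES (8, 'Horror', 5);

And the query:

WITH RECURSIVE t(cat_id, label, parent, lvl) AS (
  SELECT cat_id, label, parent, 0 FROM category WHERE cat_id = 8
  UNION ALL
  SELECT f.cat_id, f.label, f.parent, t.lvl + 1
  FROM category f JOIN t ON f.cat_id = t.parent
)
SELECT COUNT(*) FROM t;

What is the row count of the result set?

5

Base: cat_id=8 (Horror), parent=5, lvl 0.
Iteration 1: join on cat_id=5 -> Card (id 5, parent=4, lvl 1).
Iteration 2: join on cat_id=4 -> NonFiction (id 4, parent=2, lvl 2).
Iteration 3: join on cat_id=2 -> All (id 2, parent=1, lvl 3).
Iteration 4: join on cat_id=1 -> Comedy (id 1, parent=NULL, lvl 4).
Iteration 5: parent is NULL; no match; recursion stops.
Total rows emitted: 5.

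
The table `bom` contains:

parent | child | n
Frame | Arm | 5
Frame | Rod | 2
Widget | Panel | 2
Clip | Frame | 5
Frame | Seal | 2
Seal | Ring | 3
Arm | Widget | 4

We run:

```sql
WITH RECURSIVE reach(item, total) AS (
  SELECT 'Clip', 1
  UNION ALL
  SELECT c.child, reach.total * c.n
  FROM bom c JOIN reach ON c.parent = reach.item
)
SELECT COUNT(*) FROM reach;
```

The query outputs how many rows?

Base: (Clip, total=1).
Iteration 1: components of {Clip} -> Frame = 1*5 = 5.
Iteration 2: components of {Frame} -> Arm = 5*5 = 25, Rod = 5*2 = 10, Seal = 5*2 = 10.
Iteration 3: components of {Arm,Rod,Seal} -> Ring = 10*3 = 30, Widget = 25*4 = 100.
Iteration 4: components of {Ring,Widget} -> Panel = 100*2 = 200.
Iteration 5: no further components; recursion stops.
Total rows emitted: 8.

8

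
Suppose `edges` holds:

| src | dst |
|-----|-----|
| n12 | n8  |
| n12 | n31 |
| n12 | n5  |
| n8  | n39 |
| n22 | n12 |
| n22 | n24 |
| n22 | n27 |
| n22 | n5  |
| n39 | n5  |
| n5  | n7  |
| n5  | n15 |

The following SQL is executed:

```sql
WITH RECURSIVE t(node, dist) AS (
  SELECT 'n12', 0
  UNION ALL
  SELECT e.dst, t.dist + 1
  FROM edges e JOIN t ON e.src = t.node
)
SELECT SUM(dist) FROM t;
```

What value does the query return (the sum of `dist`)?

20

Base: (n12, dist=0).
Iteration 1: edges from {n12} -> (n31, dist=1), (n5, dist=1), (n8, dist=1).
Iteration 2: edges from {n31,n5,n8} -> (n15, dist=2), (n39, dist=2), (n7, dist=2).
Iteration 3: edges from {n15,n39,n7} -> (n5, dist=3).
Iteration 4: edges from {n5} -> (n15, dist=4), (n7, dist=4).
Iteration 5: no outgoing edges from {n15,n7}; recursion stops.
SUM(dist) = 0 + 1 + 1 + 1 + 2 + 2 + 2 + 3 + 4 + 4 = 20.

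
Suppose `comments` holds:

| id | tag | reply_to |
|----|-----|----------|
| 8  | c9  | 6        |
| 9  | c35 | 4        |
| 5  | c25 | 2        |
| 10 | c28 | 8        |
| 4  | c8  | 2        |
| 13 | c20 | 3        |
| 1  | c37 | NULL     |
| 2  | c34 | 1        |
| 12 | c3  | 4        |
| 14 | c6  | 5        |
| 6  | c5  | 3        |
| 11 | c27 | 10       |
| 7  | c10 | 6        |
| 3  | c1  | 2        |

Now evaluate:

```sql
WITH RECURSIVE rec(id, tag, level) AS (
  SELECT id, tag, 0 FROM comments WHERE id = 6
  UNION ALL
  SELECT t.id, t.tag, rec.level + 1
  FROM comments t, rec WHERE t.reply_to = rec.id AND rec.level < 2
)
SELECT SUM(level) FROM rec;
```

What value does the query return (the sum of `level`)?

Base: id=6 (c5) at level 0.
Iteration 1: rows with reply_to in {6} -> c10 (id 7, level 1), c9 (id 8, level 1).
Iteration 2: rows with reply_to in {7,8} -> c28 (id 10, level 2).
Iteration 3: level < 2 fails for all current rows; recursion stops.
SUM(level) = 0 + 1 + 1 + 2 = 4.

4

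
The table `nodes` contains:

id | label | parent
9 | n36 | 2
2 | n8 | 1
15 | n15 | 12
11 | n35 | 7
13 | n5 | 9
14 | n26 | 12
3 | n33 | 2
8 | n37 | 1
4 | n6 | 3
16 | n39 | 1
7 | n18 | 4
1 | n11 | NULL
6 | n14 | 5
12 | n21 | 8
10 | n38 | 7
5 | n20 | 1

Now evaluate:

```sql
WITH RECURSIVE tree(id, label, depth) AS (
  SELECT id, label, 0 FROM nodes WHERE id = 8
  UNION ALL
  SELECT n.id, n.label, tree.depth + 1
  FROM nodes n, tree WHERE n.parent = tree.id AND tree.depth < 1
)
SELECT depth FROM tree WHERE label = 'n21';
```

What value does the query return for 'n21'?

Base: id=8 (n37) at depth 0.
Iteration 1: rows with parent in {8} -> n21 (id 12, depth 1).
Iteration 2: depth < 1 fails for all current rows; recursion stops.

1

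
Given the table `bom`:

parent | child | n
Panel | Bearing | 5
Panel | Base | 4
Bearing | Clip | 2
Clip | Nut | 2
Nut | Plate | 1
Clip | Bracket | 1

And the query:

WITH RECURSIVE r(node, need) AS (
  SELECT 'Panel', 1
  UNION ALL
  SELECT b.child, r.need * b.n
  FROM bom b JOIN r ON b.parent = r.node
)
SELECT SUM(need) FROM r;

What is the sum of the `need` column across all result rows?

Base: (Panel, need=1).
Iteration 1: components of {Panel} -> Base = 1*4 = 4, Bearing = 1*5 = 5.
Iteration 2: components of {Base,Bearing} -> Clip = 5*2 = 10.
Iteration 3: components of {Clip} -> Bracket = 10*1 = 10, Nut = 10*2 = 20.
Iteration 4: components of {Bracket,Nut} -> Plate = 20*1 = 20.
Iteration 5: no further components; recursion stops.
SUM(need) = 1 + 5 + 4 + 10 + 20 + 10 + 20 = 70.

70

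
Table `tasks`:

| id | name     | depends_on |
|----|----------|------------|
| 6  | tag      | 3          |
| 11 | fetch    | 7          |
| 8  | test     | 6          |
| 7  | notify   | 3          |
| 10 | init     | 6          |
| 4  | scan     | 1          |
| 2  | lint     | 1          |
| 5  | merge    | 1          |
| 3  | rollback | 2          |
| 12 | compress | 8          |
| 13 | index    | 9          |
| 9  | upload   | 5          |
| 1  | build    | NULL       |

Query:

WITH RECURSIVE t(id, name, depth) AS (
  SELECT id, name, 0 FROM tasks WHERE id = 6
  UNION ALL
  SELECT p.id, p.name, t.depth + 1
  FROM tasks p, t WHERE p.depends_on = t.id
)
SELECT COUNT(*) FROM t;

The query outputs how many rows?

4

Base: id=6 (tag) at depth 0.
Iteration 1: rows with depends_on in {6} -> test (id 8, depth 1), init (id 10, depth 1).
Iteration 2: rows with depends_on in {8,10} -> compress (id 12, depth 2).
Iteration 3: no rows with depends_on in {12}; recursion stops.
Total rows emitted: 4.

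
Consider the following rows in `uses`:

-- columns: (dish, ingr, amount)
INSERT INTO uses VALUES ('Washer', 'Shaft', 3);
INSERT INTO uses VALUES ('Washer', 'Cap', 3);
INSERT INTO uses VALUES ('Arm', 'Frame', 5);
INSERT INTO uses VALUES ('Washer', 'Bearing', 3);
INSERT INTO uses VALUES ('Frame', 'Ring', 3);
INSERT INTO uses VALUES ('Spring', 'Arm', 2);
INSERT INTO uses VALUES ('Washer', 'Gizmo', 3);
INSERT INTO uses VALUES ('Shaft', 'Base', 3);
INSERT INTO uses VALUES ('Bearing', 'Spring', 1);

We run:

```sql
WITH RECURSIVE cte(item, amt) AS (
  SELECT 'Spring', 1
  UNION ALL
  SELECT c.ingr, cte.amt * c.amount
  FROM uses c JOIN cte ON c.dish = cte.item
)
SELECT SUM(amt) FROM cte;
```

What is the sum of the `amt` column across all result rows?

Base: (Spring, amt=1).
Iteration 1: components of {Spring} -> Arm = 1*2 = 2.
Iteration 2: components of {Arm} -> Frame = 2*5 = 10.
Iteration 3: components of {Frame} -> Ring = 10*3 = 30.
Iteration 4: no further components; recursion stops.
SUM(amt) = 1 + 2 + 10 + 30 = 43.

43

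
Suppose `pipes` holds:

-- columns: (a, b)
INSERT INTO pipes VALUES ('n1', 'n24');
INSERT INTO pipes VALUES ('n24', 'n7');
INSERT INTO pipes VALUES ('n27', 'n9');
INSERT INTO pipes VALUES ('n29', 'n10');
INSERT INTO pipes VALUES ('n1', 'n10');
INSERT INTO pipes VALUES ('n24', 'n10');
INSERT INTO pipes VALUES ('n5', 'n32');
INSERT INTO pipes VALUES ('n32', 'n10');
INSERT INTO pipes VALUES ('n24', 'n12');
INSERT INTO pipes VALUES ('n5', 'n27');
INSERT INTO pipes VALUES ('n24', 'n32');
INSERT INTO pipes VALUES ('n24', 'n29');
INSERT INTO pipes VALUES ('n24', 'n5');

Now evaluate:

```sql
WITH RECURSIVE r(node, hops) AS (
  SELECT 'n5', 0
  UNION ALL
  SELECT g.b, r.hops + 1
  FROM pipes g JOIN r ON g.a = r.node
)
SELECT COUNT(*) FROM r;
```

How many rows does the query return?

5

Base: (n5, hops=0).
Iteration 1: edges from {n5} -> (n27, hops=1), (n32, hops=1).
Iteration 2: edges from {n27,n32} -> (n10, hops=2), (n9, hops=2).
Iteration 3: no outgoing edges from {n10,n9}; recursion stops.
Total rows emitted: 5.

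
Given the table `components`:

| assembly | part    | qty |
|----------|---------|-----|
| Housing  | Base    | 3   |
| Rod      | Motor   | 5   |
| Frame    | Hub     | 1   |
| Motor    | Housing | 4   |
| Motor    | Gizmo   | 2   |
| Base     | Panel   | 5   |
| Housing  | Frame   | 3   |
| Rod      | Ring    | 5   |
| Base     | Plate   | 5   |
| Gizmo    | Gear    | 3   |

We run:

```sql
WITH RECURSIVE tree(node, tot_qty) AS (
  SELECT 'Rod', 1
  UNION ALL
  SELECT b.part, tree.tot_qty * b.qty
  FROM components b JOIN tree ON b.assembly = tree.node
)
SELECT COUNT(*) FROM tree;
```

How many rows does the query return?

11

Base: (Rod, tot_qty=1).
Iteration 1: components of {Rod} -> Motor = 1*5 = 5, Ring = 1*5 = 5.
Iteration 2: components of {Motor,Ring} -> Gizmo = 5*2 = 10, Housing = 5*4 = 20.
Iteration 3: components of {Gizmo,Housing} -> Base = 20*3 = 60, Frame = 20*3 = 60, Gear = 10*3 = 30.
Iteration 4: components of {Base,Frame,Gear} -> Hub = 60*1 = 60, Panel = 60*5 = 300, Plate = 60*5 = 300.
Iteration 5: no further components; recursion stops.
Total rows emitted: 11.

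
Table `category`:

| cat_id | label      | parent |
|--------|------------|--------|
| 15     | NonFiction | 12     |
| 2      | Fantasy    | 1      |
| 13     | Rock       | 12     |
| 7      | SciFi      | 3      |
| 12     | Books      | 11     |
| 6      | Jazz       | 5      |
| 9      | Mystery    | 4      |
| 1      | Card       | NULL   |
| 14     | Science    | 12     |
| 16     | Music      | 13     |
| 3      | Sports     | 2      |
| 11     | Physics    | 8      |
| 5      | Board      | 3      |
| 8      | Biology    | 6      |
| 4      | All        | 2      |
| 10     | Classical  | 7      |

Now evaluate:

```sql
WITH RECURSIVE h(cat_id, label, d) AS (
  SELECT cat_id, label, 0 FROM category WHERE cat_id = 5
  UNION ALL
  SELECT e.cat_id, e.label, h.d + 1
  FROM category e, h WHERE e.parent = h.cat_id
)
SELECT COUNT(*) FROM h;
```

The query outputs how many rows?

Base: cat_id=5 (Board) at d 0.
Iteration 1: rows with parent in {5} -> Jazz (id 6, d 1).
Iteration 2: rows with parent in {6} -> Biology (id 8, d 2).
Iteration 3: rows with parent in {8} -> Physics (id 11, d 3).
Iteration 4: rows with parent in {11} -> Books (id 12, d 4).
Iteration 5: rows with parent in {12} -> Rock (id 13, d 5), Science (id 14, d 5), NonFiction (id 15, d 5).
Iteration 6: rows with parent in {13,14,15} -> Music (id 16, d 6).
Iteration 7: no rows with parent in {16}; recursion stops.
Total rows emitted: 9.

9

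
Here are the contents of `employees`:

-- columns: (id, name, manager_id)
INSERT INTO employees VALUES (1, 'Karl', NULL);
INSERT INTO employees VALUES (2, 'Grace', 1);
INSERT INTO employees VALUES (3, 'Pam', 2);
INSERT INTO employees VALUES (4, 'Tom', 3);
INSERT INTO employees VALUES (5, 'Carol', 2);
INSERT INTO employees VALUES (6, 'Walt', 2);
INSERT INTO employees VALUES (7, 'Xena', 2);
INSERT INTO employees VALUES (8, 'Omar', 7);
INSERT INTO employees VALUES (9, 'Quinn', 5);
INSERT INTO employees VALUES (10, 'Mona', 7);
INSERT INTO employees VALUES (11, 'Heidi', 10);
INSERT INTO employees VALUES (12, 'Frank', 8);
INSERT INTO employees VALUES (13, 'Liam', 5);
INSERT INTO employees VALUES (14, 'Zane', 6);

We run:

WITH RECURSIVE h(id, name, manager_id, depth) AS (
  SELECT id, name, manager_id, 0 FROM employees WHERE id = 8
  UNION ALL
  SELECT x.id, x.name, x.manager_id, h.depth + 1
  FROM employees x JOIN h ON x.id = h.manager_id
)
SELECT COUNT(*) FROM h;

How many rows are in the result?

4

Base: id=8 (Omar), manager_id=7, depth 0.
Iteration 1: join on id=7 -> Xena (id 7, manager_id=2, depth 1).
Iteration 2: join on id=2 -> Grace (id 2, manager_id=1, depth 2).
Iteration 3: join on id=1 -> Karl (id 1, manager_id=NULL, depth 3).
Iteration 4: manager_id is NULL; no match; recursion stops.
Total rows emitted: 4.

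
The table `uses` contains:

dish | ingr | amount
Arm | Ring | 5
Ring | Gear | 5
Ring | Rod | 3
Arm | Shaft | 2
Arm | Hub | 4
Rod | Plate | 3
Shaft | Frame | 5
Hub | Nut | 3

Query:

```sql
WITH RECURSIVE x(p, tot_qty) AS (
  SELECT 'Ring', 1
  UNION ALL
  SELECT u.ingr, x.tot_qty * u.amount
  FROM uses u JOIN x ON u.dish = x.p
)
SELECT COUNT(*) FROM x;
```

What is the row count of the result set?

4

Base: (Ring, tot_qty=1).
Iteration 1: components of {Ring} -> Gear = 1*5 = 5, Rod = 1*3 = 3.
Iteration 2: components of {Gear,Rod} -> Plate = 3*3 = 9.
Iteration 3: no further components; recursion stops.
Total rows emitted: 4.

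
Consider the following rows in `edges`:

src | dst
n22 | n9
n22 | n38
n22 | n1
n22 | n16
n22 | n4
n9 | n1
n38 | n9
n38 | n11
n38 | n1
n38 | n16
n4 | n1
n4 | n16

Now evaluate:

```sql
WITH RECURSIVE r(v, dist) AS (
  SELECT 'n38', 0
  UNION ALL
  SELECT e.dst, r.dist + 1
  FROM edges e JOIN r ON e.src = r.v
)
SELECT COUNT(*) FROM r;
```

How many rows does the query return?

Base: (n38, dist=0).
Iteration 1: edges from {n38} -> (n1, dist=1), (n11, dist=1), (n16, dist=1), (n9, dist=1).
Iteration 2: edges from {n1,n11,n16,n9} -> (n1, dist=2).
Iteration 3: no outgoing edges from {n1}; recursion stops.
Total rows emitted: 6.

6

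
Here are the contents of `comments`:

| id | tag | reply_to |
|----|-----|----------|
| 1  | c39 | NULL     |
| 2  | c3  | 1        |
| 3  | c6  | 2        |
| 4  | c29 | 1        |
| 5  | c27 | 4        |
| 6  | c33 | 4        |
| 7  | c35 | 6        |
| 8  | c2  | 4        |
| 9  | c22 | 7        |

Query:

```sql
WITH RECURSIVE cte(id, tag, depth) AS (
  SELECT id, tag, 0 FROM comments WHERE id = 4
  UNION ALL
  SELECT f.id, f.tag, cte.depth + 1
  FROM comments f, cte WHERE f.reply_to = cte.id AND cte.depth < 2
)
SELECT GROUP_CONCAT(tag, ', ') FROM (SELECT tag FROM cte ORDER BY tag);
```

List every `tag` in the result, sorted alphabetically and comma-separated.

Base: id=4 (c29) at depth 0.
Iteration 1: rows with reply_to in {4} -> c27 (id 5, depth 1), c33 (id 6, depth 1), c2 (id 8, depth 1).
Iteration 2: rows with reply_to in {5,6,8} -> c35 (id 7, depth 2).
Iteration 3: depth < 2 fails for all current rows; recursion stops.

c2, c27, c29, c33, c35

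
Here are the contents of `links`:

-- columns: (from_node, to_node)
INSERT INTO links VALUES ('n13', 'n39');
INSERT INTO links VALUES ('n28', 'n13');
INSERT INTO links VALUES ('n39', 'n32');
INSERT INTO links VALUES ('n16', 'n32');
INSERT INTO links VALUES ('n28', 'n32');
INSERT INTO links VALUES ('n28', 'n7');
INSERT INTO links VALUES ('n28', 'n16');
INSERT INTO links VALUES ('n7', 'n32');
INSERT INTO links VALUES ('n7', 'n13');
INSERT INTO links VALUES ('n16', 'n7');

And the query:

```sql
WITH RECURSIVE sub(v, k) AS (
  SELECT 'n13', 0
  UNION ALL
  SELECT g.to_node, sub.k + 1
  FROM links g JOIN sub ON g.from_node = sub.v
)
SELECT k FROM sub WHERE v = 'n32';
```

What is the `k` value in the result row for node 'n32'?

2

Base: (n13, k=0).
Iteration 1: edges from {n13} -> (n39, k=1).
Iteration 2: edges from {n39} -> (n32, k=2).
Iteration 3: no outgoing edges from {n32}; recursion stops.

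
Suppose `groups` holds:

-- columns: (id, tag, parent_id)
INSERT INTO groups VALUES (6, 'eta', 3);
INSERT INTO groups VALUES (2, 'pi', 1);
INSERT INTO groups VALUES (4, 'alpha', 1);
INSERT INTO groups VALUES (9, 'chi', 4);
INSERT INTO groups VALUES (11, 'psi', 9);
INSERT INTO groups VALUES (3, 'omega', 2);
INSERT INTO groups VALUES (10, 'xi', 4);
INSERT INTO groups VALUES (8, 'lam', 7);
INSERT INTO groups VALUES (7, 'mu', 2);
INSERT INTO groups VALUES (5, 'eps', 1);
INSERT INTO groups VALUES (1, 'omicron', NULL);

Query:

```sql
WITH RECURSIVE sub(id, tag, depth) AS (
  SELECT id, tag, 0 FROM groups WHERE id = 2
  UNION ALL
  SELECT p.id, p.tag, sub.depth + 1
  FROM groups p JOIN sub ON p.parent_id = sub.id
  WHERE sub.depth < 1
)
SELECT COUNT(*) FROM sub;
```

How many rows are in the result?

Base: id=2 (pi) at depth 0.
Iteration 1: rows with parent_id in {2} -> omega (id 3, depth 1), mu (id 7, depth 1).
Iteration 2: depth < 1 fails for all current rows; recursion stops.
Total rows emitted: 3.

3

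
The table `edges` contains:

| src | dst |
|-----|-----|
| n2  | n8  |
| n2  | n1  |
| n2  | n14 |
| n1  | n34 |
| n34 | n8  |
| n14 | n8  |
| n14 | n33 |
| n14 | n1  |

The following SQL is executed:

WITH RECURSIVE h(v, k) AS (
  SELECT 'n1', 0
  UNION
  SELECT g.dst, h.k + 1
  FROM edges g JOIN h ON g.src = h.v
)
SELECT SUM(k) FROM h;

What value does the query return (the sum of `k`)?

3

Base: (n1, k=0).
Iteration 1: edges from {n1} -> (n34, k=1).
Iteration 2: edges from {n34} -> (n8, k=2).
Iteration 3: no outgoing edges from {n8}; recursion stops.
SUM(k) = 0 + 1 + 2 = 3.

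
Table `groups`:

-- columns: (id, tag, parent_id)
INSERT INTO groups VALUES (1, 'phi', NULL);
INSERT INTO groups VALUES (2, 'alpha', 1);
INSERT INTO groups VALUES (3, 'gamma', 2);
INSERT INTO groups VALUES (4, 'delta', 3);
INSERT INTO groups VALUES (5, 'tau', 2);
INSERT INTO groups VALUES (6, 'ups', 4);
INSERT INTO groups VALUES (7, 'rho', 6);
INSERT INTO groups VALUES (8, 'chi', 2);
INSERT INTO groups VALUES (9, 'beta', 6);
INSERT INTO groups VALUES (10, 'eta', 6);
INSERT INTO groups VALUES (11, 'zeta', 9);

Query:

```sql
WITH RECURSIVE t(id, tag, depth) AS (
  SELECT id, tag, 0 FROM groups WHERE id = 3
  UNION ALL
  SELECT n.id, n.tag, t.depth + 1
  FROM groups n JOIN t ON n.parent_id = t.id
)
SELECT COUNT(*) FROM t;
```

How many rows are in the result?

7

Base: id=3 (gamma) at depth 0.
Iteration 1: rows with parent_id in {3} -> delta (id 4, depth 1).
Iteration 2: rows with parent_id in {4} -> ups (id 6, depth 2).
Iteration 3: rows with parent_id in {6} -> rho (id 7, depth 3), beta (id 9, depth 3), eta (id 10, depth 3).
Iteration 4: rows with parent_id in {7,9,10} -> zeta (id 11, depth 4).
Iteration 5: no rows with parent_id in {11}; recursion stops.
Total rows emitted: 7.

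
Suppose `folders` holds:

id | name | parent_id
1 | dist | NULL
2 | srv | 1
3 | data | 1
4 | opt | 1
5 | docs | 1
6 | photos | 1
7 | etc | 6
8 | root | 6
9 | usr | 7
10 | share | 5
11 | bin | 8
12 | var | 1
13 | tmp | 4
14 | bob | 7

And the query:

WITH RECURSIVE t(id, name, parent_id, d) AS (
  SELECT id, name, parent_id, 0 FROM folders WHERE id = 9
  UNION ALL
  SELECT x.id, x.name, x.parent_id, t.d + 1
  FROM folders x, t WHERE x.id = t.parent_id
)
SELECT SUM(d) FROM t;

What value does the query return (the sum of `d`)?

6

Base: id=9 (usr), parent_id=7, d 0.
Iteration 1: join on id=7 -> etc (id 7, parent_id=6, d 1).
Iteration 2: join on id=6 -> photos (id 6, parent_id=1, d 2).
Iteration 3: join on id=1 -> dist (id 1, parent_id=NULL, d 3).
Iteration 4: parent_id is NULL; no match; recursion stops.
SUM(d) = 0 + 1 + 2 + 3 = 6.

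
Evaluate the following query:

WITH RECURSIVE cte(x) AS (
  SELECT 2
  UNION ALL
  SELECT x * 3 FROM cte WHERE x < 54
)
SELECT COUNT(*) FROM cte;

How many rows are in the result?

4

Base: x=2.
Iteration 1: 2 < 54 holds -> x = 2 * 3 = 6.
Iteration 2: 6 < 54 holds -> x = 6 * 3 = 18.
Iteration 3: 18 < 54 holds -> x = 18 * 3 = 54.
Iteration 4: 54 < 54 fails; recursion stops.
Total rows emitted: 4.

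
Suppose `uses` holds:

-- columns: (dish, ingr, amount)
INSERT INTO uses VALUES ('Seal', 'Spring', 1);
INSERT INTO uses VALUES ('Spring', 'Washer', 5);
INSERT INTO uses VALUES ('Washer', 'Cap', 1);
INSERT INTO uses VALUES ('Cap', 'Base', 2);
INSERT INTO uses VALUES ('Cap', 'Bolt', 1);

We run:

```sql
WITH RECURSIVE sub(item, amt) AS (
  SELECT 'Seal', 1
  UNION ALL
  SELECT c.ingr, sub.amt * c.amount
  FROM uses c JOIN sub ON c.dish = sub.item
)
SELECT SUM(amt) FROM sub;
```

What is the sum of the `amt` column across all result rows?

Base: (Seal, amt=1).
Iteration 1: components of {Seal} -> Spring = 1*1 = 1.
Iteration 2: components of {Spring} -> Washer = 1*5 = 5.
Iteration 3: components of {Washer} -> Cap = 5*1 = 5.
Iteration 4: components of {Cap} -> Base = 5*2 = 10, Bolt = 5*1 = 5.
Iteration 5: no further components; recursion stops.
SUM(amt) = 1 + 1 + 5 + 5 + 10 + 5 = 27.

27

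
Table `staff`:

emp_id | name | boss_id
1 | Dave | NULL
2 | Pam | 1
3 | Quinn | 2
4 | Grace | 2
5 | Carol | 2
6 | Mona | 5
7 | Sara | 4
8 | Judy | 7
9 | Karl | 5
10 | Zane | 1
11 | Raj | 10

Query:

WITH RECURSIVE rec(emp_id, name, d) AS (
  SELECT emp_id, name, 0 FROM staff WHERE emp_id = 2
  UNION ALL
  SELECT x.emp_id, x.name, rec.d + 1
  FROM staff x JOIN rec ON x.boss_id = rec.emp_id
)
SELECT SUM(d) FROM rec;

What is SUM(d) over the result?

12

Base: emp_id=2 (Pam) at d 0.
Iteration 1: rows with boss_id in {2} -> Quinn (id 3, d 1), Grace (id 4, d 1), Carol (id 5, d 1).
Iteration 2: rows with boss_id in {3,4,5} -> Mona (id 6, d 2), Sara (id 7, d 2), Karl (id 9, d 2).
Iteration 3: rows with boss_id in {6,7,9} -> Judy (id 8, d 3).
Iteration 4: no rows with boss_id in {8}; recursion stops.
SUM(d) = 0 + 1 + 1 + 1 + 2 + 2 + 2 + 3 = 12.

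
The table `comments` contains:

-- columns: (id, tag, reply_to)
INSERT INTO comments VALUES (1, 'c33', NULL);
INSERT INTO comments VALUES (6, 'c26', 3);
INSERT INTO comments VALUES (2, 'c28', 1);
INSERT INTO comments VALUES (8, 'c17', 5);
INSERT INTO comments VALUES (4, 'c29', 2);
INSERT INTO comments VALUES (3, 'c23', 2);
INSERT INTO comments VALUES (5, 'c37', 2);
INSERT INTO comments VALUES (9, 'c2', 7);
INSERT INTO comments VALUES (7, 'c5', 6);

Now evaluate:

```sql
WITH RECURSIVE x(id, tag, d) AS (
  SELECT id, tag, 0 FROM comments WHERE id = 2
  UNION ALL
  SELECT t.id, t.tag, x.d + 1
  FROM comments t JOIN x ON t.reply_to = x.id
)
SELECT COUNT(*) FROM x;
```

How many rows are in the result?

8

Base: id=2 (c28) at d 0.
Iteration 1: rows with reply_to in {2} -> c23 (id 3, d 1), c29 (id 4, d 1), c37 (id 5, d 1).
Iteration 2: rows with reply_to in {3,4,5} -> c26 (id 6, d 2), c17 (id 8, d 2).
Iteration 3: rows with reply_to in {6,8} -> c5 (id 7, d 3).
Iteration 4: rows with reply_to in {7} -> c2 (id 9, d 4).
Iteration 5: no rows with reply_to in {9}; recursion stops.
Total rows emitted: 8.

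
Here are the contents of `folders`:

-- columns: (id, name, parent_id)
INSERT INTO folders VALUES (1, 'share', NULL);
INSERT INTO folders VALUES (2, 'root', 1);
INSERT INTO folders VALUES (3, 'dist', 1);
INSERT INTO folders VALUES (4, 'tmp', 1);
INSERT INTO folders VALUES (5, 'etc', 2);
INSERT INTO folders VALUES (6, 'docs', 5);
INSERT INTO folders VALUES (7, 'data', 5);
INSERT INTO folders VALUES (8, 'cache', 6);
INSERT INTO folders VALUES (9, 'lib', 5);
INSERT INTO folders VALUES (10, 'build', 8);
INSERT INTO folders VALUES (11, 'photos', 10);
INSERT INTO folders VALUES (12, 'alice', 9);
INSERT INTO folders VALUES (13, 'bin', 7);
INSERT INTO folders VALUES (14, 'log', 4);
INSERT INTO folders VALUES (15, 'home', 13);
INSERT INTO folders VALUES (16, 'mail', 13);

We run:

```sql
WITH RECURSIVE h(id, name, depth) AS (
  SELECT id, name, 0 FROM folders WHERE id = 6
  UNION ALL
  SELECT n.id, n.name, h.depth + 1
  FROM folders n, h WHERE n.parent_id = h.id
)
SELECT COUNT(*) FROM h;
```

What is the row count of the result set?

Base: id=6 (docs) at depth 0.
Iteration 1: rows with parent_id in {6} -> cache (id 8, depth 1).
Iteration 2: rows with parent_id in {8} -> build (id 10, depth 2).
Iteration 3: rows with parent_id in {10} -> photos (id 11, depth 3).
Iteration 4: no rows with parent_id in {11}; recursion stops.
Total rows emitted: 4.

4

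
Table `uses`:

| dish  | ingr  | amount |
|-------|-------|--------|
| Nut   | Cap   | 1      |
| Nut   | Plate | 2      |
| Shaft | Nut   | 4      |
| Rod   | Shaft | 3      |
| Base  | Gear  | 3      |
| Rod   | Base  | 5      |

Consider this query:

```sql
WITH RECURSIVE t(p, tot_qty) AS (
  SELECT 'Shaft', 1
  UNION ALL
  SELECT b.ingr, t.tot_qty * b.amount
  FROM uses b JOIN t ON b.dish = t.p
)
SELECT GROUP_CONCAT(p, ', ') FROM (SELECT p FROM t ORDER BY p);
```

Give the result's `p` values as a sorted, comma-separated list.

Base: (Shaft, tot_qty=1).
Iteration 1: components of {Shaft} -> Nut = 1*4 = 4.
Iteration 2: components of {Nut} -> Cap = 4*1 = 4, Plate = 4*2 = 8.
Iteration 3: no further components; recursion stops.

Cap, Nut, Plate, Shaft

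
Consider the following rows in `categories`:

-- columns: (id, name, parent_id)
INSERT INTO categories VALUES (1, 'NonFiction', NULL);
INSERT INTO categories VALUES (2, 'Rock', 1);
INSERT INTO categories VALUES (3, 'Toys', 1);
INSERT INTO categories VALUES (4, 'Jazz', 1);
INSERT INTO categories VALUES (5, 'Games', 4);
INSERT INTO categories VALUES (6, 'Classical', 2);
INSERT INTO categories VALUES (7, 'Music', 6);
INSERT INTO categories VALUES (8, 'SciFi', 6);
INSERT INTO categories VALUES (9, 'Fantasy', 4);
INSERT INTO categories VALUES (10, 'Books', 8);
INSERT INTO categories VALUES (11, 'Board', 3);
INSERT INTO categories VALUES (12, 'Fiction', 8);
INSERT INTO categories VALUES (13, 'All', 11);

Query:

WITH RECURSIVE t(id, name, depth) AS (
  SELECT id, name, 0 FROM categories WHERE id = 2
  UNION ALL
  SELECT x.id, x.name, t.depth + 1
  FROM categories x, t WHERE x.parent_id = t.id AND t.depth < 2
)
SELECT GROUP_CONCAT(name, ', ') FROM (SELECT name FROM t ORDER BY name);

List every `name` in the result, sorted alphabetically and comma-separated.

Base: id=2 (Rock) at depth 0.
Iteration 1: rows with parent_id in {2} -> Classical (id 6, depth 1).
Iteration 2: rows with parent_id in {6} -> Music (id 7, depth 2), SciFi (id 8, depth 2).
Iteration 3: depth < 2 fails for all current rows; recursion stops.

Classical, Music, Rock, SciFi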